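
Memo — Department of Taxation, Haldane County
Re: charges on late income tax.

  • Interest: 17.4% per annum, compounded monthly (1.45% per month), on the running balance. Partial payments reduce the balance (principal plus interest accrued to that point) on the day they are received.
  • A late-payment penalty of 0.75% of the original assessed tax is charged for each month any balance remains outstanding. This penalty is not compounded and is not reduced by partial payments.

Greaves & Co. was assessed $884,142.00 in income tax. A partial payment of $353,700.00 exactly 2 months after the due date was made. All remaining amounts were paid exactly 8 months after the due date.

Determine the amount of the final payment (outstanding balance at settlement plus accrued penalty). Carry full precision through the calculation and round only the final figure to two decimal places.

$659,500.46

Balance at month 2: $884,142.0000 × (1 + 0.0145)^2 = $909,968.0089…
After $353,700.00 payment: $909,968.0089… − $353,700.00 = $556,268.0089…
Balance at month 8: $556,268.0089… × (1 + 0.0145)^6 = $606,451.9439…
Penalty: 8 × 0.75% × $884,142.00 = $53,048.52
Final settlement = outstanding balance + penalty = $606,451.9439… + $53,048.52 = $659,500.46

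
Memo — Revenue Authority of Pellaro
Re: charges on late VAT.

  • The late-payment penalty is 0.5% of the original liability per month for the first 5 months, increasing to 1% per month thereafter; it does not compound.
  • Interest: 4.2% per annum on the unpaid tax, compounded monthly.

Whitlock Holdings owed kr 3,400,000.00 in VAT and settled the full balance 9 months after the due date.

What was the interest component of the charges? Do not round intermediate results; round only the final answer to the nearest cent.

kr 108,611.71

Interest (4.2%/yr ÷ 12 = 0.35%/month): kr 3,400,000.00 × ((1 + 0.0035)^9 − 1) = kr 108,611.7096…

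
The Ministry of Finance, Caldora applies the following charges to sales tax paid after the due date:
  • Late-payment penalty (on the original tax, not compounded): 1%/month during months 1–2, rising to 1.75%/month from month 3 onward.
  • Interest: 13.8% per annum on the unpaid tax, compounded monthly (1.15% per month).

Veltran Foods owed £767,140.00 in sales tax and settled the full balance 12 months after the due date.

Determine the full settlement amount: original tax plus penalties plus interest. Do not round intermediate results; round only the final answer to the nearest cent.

£1,029,557.05

Penalty, months 1–2: 2 × 1% × £767,140.00 = £15,342.80
Penalty, months 3–12: 10 × 1.75% × £767,140.00 = £134,249.50
Interest: £767,140.00 × ((1 + 0.0115)^12 − 1) = £767,140.00 × 0.1470719… = £112,824.7462…
Total = £767,140.00 + £149,592.3000 + £112,824.7462… = £1,029,557.05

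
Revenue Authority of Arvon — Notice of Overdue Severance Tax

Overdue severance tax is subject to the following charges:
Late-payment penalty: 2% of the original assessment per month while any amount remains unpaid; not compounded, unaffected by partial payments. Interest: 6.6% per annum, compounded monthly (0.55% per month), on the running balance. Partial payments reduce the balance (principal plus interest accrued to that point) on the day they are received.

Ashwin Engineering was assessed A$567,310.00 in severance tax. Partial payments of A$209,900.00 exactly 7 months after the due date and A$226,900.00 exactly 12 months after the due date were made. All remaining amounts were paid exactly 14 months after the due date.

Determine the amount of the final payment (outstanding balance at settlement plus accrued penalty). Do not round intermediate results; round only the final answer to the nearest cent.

A$323,917.73

Balance at month 7: A$567,310.0000 × (1 + 0.0055)^7 = A$589,515.1404…
After A$209,900.00 payment: A$589,515.1404… − A$209,900.00 = A$379,615.1404…
Balance at month 12: A$379,615.1404… × (1 + 0.0055)^5 = A$390,170.0237…
After A$226,900.00 payment: A$390,170.0237… − A$226,900.00 = A$163,270.0237…
Balance at month 14: A$163,270.0237… × (1 + 0.0055)^2 = A$165,070.9329…
Penalty: 14 × 2% × A$567,310.00 = A$158,846.80
Final settlement = outstanding balance + penalty = A$165,070.9329… + A$158,846.80 = A$323,917.73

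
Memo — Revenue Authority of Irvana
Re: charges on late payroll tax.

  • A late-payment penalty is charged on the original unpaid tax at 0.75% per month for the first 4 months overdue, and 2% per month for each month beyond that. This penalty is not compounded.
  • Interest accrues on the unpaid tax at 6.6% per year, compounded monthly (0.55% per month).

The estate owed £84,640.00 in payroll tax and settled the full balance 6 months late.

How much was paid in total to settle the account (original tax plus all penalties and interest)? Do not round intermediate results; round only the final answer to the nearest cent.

£93,396.61

Penalty, months 1–4: 4 × 0.75% × £84,640.00 = £2,539.20
Penalty, months 5–6: 2 × 2% × £84,640.00 = £3,385.60
Interest: £84,640.00 × ((1 + 0.0055)^6 − 1) = £84,640.00 × 0.0334571… = £2,831.8082…
Total = £84,640.00 + £5,924.8000 + £2,831.8082… = £93,396.61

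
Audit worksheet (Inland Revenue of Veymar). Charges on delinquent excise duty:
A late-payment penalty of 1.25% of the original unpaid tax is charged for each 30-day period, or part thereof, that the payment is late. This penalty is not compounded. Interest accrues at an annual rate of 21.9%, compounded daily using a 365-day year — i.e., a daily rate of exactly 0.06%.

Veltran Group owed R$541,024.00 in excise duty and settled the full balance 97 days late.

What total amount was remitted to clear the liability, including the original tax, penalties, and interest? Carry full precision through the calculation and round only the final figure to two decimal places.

Penalty periods: ⌈97/30⌉ = 4; penalty = 4 × 1.25% × R$541,024.00 = R$27,051.20
Interest: R$541,024.00 × ((1 + 0.0006)^97 − 1) = R$541,024.00 × 0.05990846… = R$32,411.9153…
Total = R$541,024.00 + R$27,051.2000 + R$32,411.9153… = R$600,487.12

R$600,487.12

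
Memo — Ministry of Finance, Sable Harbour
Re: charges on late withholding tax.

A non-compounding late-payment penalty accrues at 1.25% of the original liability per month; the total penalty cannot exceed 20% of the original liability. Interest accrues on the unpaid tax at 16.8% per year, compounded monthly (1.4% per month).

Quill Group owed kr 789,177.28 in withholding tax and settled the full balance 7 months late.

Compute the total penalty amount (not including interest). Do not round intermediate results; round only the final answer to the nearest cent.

kr 69,053.01

Penalty: 7 × 1.25% × kr 789,177.28 = kr 69,053.01… (below the 20% cap of kr 157,835.46…)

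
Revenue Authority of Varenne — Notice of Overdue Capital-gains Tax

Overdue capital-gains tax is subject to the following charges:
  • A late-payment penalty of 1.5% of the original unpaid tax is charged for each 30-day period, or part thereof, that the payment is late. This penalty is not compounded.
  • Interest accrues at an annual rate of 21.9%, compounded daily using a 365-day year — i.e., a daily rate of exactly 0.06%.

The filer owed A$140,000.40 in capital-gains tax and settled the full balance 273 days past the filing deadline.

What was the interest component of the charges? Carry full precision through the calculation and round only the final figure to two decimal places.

Interest: A$140,000.40 × ((1 + 0.0006)^273 − 1) = A$140,000.40 × 0.17792083… = A$24,908.9880…

A$24,908.99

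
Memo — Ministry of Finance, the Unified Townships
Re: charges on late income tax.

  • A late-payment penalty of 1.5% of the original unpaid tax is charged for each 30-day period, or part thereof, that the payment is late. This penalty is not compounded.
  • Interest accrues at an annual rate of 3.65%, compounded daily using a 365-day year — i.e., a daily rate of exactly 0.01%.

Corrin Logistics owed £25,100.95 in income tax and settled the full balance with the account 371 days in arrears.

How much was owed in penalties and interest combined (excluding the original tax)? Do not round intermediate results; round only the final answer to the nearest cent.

Penalty periods: ⌈371/30⌉ = 13; penalty = 13 × 1.5% × £25,100.95 = £4,894.69…
Interest: £25,100.95 × ((1 + 0.0001)^371 − 1) = £25,100.95 × 0.03779487… = £948.6872…
Penalties + interest = £4,894.6853… + £948.6872… = £5,843.37

£5,843.37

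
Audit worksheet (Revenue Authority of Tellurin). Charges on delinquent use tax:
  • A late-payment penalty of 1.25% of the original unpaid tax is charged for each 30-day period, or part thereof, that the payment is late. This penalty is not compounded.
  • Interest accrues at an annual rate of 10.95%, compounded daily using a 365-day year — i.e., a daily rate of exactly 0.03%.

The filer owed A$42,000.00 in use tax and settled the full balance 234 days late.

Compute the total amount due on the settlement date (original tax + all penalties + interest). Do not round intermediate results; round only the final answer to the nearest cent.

Penalty periods: ⌈234/30⌉ = 8; penalty = 8 × 1.25% × A$42,000.00 = A$4,200.00
Interest: A$42,000.00 × ((1 + 0.0003)^234 − 1) = A$42,000.00 × 0.07271141… = A$3,053.8793…
Total = A$42,000.00 + A$4,200.0000 + A$3,053.8793… = A$49,253.88

A$49,253.88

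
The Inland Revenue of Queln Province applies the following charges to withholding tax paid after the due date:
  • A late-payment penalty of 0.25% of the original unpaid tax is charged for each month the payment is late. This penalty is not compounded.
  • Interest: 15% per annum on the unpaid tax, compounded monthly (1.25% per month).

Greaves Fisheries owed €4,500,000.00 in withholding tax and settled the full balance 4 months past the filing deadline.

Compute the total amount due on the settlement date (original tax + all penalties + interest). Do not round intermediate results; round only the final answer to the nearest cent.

Late-payment penalty = 0.25% × €4,500,000.00 × 4 mo = €45,000.00
Interest: €4,500,000.00 × ((1 + 0.0125)^4 − 1) = €4,500,000.00 × 0.0509453… = €229,254.0161…
Total = €4,500,000.00 + €45,000.0000 + €229,254.0161… = €4,774,254.02

€4,774,254.02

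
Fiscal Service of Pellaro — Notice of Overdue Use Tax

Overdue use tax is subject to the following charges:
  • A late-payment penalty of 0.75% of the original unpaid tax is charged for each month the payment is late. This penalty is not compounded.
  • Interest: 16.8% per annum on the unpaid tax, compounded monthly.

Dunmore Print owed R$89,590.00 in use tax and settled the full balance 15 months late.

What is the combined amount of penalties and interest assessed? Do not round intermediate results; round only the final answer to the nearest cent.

Late-payment penalty = 0.75% × R$89,590.00 × 15 mo = R$10,078.88…
Interest (16.8%/yr ÷ 12 = 1.4%/month): R$89,590.00 × ((1 + 0.014)^15 − 1) = R$20,774.3631…
Penalties + interest = R$10,078.8750 + R$20,774.3631… = R$30,853.24

R$30,853.24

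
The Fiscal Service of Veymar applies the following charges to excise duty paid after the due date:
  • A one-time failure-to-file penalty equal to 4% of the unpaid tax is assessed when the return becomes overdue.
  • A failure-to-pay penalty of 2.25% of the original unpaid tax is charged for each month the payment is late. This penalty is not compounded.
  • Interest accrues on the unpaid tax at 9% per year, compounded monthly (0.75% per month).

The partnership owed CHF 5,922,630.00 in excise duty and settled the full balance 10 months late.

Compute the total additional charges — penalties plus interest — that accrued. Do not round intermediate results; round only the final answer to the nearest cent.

Failure-to-file penalty: 4% × CHF 5,922,630.00 = CHF 236,905.20
Failure-to-pay penalty: 10 × 2.25% × CHF 5,922,630.00 = CHF 1,332,591.75
Interest: CHF 5,922,630.00 × ((1 + 0.0075)^10 − 1) = CHF 5,922,630.00 × 0.0775825… = CHF 459,492.7113…
Penalties + interest = CHF 1,569,496.9500 + CHF 459,492.7113… = CHF 2,028,989.66

CHF 2,028,989.66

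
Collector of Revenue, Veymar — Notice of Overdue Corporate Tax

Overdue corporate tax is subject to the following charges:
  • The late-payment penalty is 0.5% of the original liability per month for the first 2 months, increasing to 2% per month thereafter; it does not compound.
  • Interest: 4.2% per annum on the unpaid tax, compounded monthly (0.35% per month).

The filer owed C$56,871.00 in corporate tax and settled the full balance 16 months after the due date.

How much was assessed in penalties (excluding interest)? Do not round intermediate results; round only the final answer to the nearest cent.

Penalty, months 1–2: 2 × 0.5% × C$56,871.00 = C$568.71
Penalty, months 3–16: 14 × 2% × C$56,871.00 = C$15,923.88
Total penalty = C$568.71 + C$15,923.88 = C$16,492.59

C$16,492.59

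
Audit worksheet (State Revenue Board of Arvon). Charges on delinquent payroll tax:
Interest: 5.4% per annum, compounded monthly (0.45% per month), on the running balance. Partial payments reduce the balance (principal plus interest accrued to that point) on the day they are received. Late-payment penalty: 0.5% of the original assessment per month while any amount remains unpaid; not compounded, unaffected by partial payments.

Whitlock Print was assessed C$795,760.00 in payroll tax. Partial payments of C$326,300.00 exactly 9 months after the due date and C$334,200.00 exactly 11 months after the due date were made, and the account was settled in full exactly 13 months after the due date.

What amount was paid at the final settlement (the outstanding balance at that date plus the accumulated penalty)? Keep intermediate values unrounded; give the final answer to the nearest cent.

Balance at month 9: C$795,760.0000 × (1 + 0.0045)^9 = C$828,574.5215…
After C$326,300.00 payment: C$828,574.5215… − C$326,300.00 = C$502,274.5215…
Balance at month 11: C$502,274.5215… × (1 + 0.0045)^2 = C$506,805.1632…
After C$334,200.00 payment: C$506,805.1632… − C$334,200.00 = C$172,605.1632…
Balance at month 13: C$172,605.1632… × (1 + 0.0045)^2 = C$174,162.1050…
Penalty: 13 × 0.5% × C$795,760.00 = C$51,724.40
Final settlement = outstanding balance + penalty = C$174,162.1050… + C$51,724.40 = C$225,886.50

C$225,886.50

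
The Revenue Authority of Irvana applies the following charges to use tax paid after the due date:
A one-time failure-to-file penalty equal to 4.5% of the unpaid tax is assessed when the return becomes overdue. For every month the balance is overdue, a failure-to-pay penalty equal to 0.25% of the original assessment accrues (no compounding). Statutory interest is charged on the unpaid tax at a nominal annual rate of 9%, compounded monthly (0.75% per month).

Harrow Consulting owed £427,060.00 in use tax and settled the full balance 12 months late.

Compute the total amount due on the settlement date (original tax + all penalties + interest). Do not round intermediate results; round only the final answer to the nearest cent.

Failure-to-file penalty: 4.5% × £427,060.00 = £19,217.70
Failure-to-pay penalty: 12 × 0.25% × £427,060.00 = £12,811.80
Interest: £427,060.00 × ((1 + 0.0075)^12 − 1) = £427,060.00 × 0.0938069… = £40,061.1737…
Total = £427,060.00 + £32,029.5000 + £40,061.1737… = £499,150.67

£499,150.67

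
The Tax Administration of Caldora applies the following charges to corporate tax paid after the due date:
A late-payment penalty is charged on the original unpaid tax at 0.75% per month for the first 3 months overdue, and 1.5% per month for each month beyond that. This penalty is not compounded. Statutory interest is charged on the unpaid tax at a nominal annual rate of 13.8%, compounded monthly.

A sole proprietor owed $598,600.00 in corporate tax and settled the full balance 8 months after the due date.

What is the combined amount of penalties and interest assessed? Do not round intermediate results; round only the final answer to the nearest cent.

Penalty, months 1–3: 3 × 0.75% × $598,600.00 = $13,468.50
Penalty, months 4–8: 5 × 1.5% × $598,600.00 = $44,895.00
Interest (13.8%/yr ÷ 12 = 1.15%/month): $598,600.00 × ((1 + 0.0115)^8 − 1) = $57,339.5376…
Penalties + interest = $58,363.5000 + $57,339.5376… = $115,703.04

$115,703.04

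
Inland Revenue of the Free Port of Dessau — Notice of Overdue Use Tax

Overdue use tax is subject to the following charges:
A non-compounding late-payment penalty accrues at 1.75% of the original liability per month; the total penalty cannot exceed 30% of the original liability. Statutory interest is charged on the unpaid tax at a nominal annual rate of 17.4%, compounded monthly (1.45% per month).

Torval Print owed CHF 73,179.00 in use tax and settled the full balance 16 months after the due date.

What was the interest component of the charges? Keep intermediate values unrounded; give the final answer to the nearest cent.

CHF 18,954.87

Interest: CHF 73,179.00 × ((1 + 0.0145)^16 − 1) = CHF 73,179.00 × 0.2590206… = CHF 18,954.8655…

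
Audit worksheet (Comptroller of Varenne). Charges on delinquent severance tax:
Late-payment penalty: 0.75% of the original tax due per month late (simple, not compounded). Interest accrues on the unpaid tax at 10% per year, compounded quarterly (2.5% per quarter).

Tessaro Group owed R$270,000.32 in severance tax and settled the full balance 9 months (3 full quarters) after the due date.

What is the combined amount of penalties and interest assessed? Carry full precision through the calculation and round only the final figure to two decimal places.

Late-payment penalty: 9 × 0.75% × R$270,000.32 = R$18,225.02…
Interest: R$270,000.32 × ((1 + 0.025)^3 − 1) = R$270,000.32 × 0.0768906… = R$20,760.4934…
Penalties + interest = R$18,225.0216 + R$20,760.4934… = R$38,985.51

R$38,985.51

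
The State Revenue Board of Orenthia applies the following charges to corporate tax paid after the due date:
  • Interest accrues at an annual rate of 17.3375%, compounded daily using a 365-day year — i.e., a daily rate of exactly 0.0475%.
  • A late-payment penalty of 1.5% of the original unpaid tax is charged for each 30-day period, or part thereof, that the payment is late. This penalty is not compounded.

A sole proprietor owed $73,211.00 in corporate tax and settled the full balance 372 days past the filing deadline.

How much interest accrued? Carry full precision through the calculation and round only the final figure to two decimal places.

$14,146.05

Interest: $73,211.00 × ((1 + 0.000475)^372 − 1) = $73,211.00 × 0.19322300… = $14,146.0488…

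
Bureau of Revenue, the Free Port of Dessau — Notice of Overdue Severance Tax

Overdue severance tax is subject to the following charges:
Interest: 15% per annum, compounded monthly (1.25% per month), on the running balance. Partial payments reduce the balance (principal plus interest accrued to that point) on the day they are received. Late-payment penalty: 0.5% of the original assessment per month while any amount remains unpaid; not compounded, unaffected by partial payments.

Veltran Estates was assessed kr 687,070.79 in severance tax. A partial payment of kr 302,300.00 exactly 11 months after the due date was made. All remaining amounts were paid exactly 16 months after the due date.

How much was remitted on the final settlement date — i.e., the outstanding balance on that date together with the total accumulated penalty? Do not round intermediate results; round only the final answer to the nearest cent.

kr 571,444.10

Balance at month 11: kr 687,070.7900 × (1 + 0.0125)^11 = kr 787,674.5911…
After kr 302,300.00 payment: kr 787,674.5911… − kr 302,300.00 = kr 485,374.5911…
Balance at month 16: kr 485,374.5911… × (1 + 0.0125)^5 = kr 516,478.4402…
Penalty: 16 × 0.5% × kr 687,070.79 = kr 54,965.66…
Final settlement = outstanding balance + penalty = kr 516,478.4402… + kr 54,965.66… = kr 571,444.10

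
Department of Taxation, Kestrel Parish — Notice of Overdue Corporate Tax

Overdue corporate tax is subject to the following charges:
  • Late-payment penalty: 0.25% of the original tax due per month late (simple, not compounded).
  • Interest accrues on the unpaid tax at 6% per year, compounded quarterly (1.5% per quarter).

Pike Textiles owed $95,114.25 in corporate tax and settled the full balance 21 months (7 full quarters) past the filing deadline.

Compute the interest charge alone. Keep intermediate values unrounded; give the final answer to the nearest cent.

$10,447.82

Interest: $95,114.25 × ((1 + 0.015)^7 − 1) = $95,114.25 × 0.1098449… = $10,447.8165…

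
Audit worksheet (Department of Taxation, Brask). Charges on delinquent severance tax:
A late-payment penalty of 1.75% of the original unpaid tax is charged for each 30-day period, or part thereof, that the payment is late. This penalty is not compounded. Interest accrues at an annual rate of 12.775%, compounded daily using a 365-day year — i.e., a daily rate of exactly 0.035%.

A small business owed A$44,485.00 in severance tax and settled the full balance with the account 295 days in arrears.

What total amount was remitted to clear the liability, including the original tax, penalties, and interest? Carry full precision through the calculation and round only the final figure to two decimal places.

A$57,107.55

Penalty periods: ⌈295/30⌉ = 10; penalty = 10 × 1.75% × A$44,485.00 = A$7,784.88…
Interest: A$44,485.00 × ((1 + 0.00035)^295 − 1) = A$44,485.00 × 0.10874854… = A$4,837.6787…
Total = A$44,485.00 + A$7,784.8750 + A$4,837.6787… = A$57,107.55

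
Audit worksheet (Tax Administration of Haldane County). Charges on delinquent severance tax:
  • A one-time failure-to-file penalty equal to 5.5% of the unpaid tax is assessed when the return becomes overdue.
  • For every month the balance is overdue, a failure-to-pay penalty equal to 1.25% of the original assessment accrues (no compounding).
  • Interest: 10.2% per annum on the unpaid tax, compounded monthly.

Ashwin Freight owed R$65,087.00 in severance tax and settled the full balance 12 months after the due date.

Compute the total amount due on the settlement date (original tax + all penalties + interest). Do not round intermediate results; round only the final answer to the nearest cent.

R$85,388.04

Failure-to-file penalty: 5.5% × R$65,087.00 = R$3,579.79…
Failure-to-pay penalty = 1.25% × R$65,087.00 × 12 mo = R$9,763.05
Interest (10.2%/yr ÷ 12 = 0.85%/month): R$65,087.00 × ((1 + 0.0085)^12 − 1) = R$6,958.2056…
Total = R$65,087.00 + R$13,342.8350 + R$6,958.2056… = R$85,388.04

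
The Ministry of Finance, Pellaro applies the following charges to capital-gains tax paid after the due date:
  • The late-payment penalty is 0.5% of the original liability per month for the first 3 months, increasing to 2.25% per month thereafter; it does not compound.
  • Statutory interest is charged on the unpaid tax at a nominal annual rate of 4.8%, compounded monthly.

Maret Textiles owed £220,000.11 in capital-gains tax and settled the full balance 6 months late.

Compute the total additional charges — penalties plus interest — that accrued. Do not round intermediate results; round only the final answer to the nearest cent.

Penalty, months 1–3: 3 × 0.5% × £220,000.11 = £3,300.00…
Penalty, months 4–6: 3 × 2.25% × £220,000.11 = £14,850.01…
Interest (4.8%/yr ÷ 12 = 0.4%/month): £220,000.11 × ((1 + 0.004)^6 − 1) = £5,333.0851…
Penalties + interest = £18,150.0091… + £5,333.0851… = £23,483.09

£23,483.09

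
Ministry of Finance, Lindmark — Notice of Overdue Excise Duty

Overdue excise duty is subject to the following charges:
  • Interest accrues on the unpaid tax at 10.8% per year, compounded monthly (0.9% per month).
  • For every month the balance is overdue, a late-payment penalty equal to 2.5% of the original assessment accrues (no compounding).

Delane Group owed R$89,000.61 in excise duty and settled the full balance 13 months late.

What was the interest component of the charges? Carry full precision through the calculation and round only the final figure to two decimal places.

R$10,994.36

Interest: R$89,000.61 × ((1 + 0.009)^13 − 1) = R$89,000.61 × 0.1235313… = R$10,994.3577…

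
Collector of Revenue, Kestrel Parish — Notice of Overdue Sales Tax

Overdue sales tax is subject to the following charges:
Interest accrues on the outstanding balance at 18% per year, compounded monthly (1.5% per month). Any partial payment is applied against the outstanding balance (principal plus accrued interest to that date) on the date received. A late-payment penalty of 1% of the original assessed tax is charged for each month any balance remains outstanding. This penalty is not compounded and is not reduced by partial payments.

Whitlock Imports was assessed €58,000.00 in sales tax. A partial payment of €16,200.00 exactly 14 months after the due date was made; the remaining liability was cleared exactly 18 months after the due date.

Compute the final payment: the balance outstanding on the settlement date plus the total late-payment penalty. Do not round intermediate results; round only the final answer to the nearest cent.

Balance at month 14: €58,000.0000 × (1 + 0.015)^14 = €71,441.8324…
After €16,200.00 payment: €71,441.8324… − €16,200.00 = €55,241.8324…
Balance at month 18: €55,241.8324… × (1 + 0.015)^4 = €58,631.6674…
Penalty: 18 × 1% × €58,000.00 = €10,440.00
Final settlement = outstanding balance + penalty = €58,631.6674… + €10,440.00 = €69,071.67

€69,071.67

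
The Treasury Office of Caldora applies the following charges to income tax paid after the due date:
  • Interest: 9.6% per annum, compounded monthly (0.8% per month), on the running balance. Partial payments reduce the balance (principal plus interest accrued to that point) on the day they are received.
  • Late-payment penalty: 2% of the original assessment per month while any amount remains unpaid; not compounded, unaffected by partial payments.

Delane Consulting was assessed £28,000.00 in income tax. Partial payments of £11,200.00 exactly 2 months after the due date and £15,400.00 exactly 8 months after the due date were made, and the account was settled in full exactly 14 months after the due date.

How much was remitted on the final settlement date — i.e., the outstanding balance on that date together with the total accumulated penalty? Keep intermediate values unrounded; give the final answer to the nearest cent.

Balance at month 2: £28,000.0000 × (1 + 0.008)^2 = £28,449.7920
After £11,200.00 payment: £28,449.7920 − £11,200.00 = £17,249.7920
Balance at month 8: £17,249.7920 × (1 + 0.008)^6 = £18,094.5195…
After £15,400.00 payment: £18,094.5195… − £15,400.00 = £2,694.5195…
Balance at month 14: £2,694.5195… × (1 + 0.008)^6 = £2,826.4710…
Penalty: 14 × 2% × £28,000.00 = £7,840.00
Final settlement = outstanding balance + penalty = £2,826.4710… + £7,840.00 = £10,666.47

£10,666.47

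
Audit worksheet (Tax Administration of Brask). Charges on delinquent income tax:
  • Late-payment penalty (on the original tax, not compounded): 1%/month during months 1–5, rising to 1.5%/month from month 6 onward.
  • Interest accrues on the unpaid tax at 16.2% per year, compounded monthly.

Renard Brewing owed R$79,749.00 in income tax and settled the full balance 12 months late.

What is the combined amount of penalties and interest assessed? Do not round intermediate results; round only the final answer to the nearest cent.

Penalty, months 1–5: 5 × 1% × R$79,749.00 = R$3,987.45
Penalty, months 6–12: 7 × 1.5% × R$79,749.00 = R$8,373.65…
Interest (16.2%/yr ÷ 12 = 1.35%/month): R$79,749.00 × ((1 + 0.0135)^12 − 1) = R$13,923.1055…
Penalties + interest = R$12,361.0950 + R$13,923.1055… = R$26,284.20

R$26,284.20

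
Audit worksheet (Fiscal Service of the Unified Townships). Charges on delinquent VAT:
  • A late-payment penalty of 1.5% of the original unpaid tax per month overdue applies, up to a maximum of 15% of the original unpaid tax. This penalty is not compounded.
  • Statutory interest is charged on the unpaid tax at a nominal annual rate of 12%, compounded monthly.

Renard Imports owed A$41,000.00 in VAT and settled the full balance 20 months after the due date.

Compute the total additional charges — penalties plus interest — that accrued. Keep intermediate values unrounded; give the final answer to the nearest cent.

Penalty (uncapped): 20 × 1.5% × A$41,000.00 = A$12,300.00; cap = 15% × A$41,000.00 = A$6,150.00 → penalty = A$6,150.00
Interest (12%/yr ÷ 12 = 1%/month): A$41,000.00 × ((1 + 0.01)^20 − 1) = A$9,027.7916…
Penalties + interest = A$6,150.0000 + A$9,027.7916… = A$15,177.79

A$15,177.79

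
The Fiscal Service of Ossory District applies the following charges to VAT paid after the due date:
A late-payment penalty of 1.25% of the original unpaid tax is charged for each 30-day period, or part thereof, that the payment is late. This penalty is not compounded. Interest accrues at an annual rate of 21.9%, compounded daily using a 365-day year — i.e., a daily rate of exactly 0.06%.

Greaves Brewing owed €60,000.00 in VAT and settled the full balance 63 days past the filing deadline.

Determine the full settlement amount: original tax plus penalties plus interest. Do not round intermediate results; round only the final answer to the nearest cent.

Penalty periods: ⌈63/30⌉ = 3; penalty = 3 × 1.25% × €60,000.00 = €2,250.00
Interest: €60,000.00 × ((1 + 0.0006)^63 − 1) = €60,000.00 × 0.03851174… = €2,310.7041…
Total = €60,000.00 + €2,250.0000 + €2,310.7041… = €64,560.70

€64,560.70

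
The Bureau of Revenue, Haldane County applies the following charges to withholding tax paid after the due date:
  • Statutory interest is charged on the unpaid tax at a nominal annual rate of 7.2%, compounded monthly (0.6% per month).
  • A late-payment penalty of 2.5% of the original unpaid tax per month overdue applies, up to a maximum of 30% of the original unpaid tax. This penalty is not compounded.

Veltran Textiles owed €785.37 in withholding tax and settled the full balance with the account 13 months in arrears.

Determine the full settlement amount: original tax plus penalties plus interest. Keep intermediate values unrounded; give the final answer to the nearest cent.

€1,084.49

Penalty (uncapped): 13 × 2.5% × €785.37 = €255.25…; cap = 30% × €785.37 = €235.61… → penalty = €235.61…
Interest: €785.37 × ((1 + 0.006)^13 − 1) = €785.37 × 0.0808707… = €63.5134…
Total = €785.37 + €235.6110 + €63.5134… = €1,084.49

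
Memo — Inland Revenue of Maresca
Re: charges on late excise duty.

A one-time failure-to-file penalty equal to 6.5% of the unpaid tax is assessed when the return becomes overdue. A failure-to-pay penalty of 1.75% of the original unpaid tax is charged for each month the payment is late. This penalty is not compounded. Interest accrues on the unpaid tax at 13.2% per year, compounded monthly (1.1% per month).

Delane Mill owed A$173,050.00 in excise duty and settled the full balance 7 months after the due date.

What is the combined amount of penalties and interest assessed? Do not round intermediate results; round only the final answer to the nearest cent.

A$46,219.60

Failure-to-file penalty: 6.5% × A$173,050.00 = A$11,248.25
Failure-to-pay penalty = 1.75% × A$173,050.00 × 7 mo = A$21,198.63…
Interest: A$173,050.00 × ((1 + 0.011)^7 − 1) = A$173,050.00 × 0.0795881… = A$13,772.7208…
Penalties + interest = A$32,446.8750 + A$13,772.7208… = A$46,219.60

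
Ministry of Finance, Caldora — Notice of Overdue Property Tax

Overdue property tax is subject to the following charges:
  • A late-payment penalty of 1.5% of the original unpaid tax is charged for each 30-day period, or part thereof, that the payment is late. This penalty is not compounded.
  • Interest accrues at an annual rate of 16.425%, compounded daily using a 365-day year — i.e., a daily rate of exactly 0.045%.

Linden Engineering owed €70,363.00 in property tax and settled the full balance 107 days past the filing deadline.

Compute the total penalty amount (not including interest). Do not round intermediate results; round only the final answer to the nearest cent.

Penalty periods: ⌈107/30⌉ = 4; penalty = 4 × 1.5% × €70,363.00 = €4,221.78

€4,221.78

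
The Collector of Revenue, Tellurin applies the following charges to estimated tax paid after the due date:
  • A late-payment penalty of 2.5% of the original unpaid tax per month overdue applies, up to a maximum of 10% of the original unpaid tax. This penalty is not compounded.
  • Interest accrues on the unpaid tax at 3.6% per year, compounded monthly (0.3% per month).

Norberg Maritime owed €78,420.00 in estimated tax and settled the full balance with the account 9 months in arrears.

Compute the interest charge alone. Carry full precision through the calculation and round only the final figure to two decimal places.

€2,142.93

Interest: €78,420.00 × ((1 + 0.003)^9 − 1) = €78,420.00 × 0.0273263… = €2,142.9267…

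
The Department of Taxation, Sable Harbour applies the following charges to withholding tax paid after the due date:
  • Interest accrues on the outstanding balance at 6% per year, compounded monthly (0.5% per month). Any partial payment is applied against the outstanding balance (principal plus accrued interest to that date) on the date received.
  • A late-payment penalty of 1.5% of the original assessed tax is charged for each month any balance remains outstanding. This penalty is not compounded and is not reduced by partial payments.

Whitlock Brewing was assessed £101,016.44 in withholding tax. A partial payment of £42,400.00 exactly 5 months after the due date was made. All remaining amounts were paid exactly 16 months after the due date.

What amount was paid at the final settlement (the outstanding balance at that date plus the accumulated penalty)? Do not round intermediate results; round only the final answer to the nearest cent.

Balance at month 5: £101,016.4400 × (1 + 0.005)^5 = £103,567.2317…
After £42,400.00 payment: £103,567.2317… − £42,400.00 = £61,167.2317…
Balance at month 16: £61,167.2317… × (1 + 0.005)^11 = £64,616.8087…
Penalty: 16 × 1.5% × £101,016.44 = £24,243.95…
Final settlement = outstanding balance + penalty = £64,616.8087… + £24,243.95… = £88,860.75

£88,860.75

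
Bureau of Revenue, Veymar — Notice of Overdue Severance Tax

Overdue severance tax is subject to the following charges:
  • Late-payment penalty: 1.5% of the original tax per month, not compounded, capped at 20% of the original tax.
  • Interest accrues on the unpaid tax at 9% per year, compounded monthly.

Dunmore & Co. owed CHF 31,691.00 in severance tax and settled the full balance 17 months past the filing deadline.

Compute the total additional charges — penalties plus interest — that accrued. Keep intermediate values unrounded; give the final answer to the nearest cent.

Penalty (uncapped): 17 × 1.5% × CHF 31,691.00 = CHF 8,081.21…; cap = 20% × CHF 31,691.00 = CHF 6,338.20 → penalty = CHF 6,338.20
Interest (9%/yr ÷ 12 = 0.75%/month): CHF 31,691.00 × ((1 + 0.0075)^17 − 1) = CHF 4,292.3734…
Penalties + interest = CHF 6,338.2000 + CHF 4,292.3734… = CHF 10,630.57

CHF 10,630.57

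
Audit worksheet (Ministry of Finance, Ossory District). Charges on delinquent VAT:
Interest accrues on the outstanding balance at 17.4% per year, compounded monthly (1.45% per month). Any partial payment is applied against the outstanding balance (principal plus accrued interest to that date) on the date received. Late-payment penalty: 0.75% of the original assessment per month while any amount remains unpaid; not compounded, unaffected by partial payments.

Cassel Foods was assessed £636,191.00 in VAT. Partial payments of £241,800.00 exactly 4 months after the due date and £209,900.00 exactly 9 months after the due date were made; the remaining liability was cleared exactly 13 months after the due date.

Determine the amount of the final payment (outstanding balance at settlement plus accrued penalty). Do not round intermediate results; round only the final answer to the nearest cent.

£331,560.25

Balance at month 4: £636,191.0000 × (1 + 0.0145)^4 = £673,900.4191…
After £241,800.00 payment: £673,900.4191… − £241,800.00 = £432,100.4191…
Balance at month 9: £432,100.4191… × (1 + 0.0145)^5 = £464,349.4595…
After £209,900.00 payment: £464,349.4595… − £209,900.00 = £254,449.4595…
Balance at month 13: £254,449.4595… × (1 + 0.0145)^4 = £269,531.6303…
Penalty: 13 × 0.75% × £636,191.00 = £62,028.62…
Final settlement = outstanding balance + penalty = £269,531.6303… + £62,028.62… = £331,560.25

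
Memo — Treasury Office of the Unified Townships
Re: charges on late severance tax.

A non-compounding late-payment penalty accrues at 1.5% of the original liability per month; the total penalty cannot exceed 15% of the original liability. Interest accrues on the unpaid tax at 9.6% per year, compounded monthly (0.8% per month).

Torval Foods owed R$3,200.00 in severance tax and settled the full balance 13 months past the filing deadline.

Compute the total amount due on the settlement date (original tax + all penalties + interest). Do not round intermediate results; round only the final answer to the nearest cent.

Penalty (uncapped): 13 × 1.5% × R$3,200.00 = R$624.00; cap = 15% × R$3,200.00 = R$480.00 → penalty = R$480.00
Interest: R$3,200.00 × ((1 + 0.008)^13 − 1) = R$3,200.00 × 0.1091414… = R$349.2525…
Total = R$3,200.00 + R$480.0000 + R$349.2525… = R$4,029.25

R$4,029.25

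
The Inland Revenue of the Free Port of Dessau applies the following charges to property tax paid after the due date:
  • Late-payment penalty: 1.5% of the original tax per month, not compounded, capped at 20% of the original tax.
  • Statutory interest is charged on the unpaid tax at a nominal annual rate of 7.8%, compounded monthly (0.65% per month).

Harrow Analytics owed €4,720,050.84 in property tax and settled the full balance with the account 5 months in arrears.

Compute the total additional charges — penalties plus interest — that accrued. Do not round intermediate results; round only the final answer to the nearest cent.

€509,412.69

Penalty: 5 × 1.5% × €4,720,050.84 = €354,003.81… (below the 20% cap of €944,010.17…)
Interest: €4,720,050.84 × ((1 + 0.0065)^5 − 1) = €4,720,050.84 × 0.0329253… = €155,408.8784…
Penalties + interest = €354,003.8130 + €155,408.8784… = €509,412.69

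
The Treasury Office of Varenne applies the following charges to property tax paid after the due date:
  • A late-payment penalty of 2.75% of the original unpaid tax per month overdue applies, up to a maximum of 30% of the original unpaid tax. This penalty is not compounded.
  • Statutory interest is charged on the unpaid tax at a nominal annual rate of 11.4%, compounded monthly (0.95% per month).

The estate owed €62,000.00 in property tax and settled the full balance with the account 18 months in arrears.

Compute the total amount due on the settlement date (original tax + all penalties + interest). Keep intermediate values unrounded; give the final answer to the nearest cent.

Penalty (uncapped): 18 × 2.75% × €62,000.00 = €30,690.00; cap = 30% × €62,000.00 = €18,600.00 → penalty = €18,600.00
Interest: €62,000.00 × ((1 + 0.0095)^18 − 1) = €62,000.00 × 0.1855335… = €11,503.0751…
Total = €62,000.00 + €18,600.0000 + €11,503.0751… = €92,103.08

€92,103.08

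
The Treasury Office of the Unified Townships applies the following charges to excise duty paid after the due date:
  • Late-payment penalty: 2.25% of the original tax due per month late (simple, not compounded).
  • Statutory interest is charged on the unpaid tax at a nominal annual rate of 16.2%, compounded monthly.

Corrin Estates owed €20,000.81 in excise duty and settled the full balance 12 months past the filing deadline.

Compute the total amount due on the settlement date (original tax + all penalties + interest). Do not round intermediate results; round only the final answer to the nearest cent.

€28,892.90

Late-payment penalty: 12 × 2.25% × €20,000.81 = €5,400.22…
Interest (16.2%/yr ÷ 12 = 1.35%/month): €20,000.81 × ((1 + 0.0135)^12 − 1) = €3,491.8731…
Total = €20,000.81 + €5,400.2187 + €3,491.8731… = €28,892.90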